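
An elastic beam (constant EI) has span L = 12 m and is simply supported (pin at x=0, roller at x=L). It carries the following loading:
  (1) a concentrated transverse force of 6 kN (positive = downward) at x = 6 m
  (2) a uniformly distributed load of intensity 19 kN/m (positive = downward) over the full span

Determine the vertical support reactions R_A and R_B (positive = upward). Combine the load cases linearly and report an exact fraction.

Load 1 — point force P=6 kN at a=6 m (b=L-a=6):
  R_A = Pb/L = 6·6/12 = 3 kN
  R_B = Pa/L = 6·6/12 = 3 kN
Load 2 — uniform load w=19 kN/m over full span:
  R_A = wL/2 = 19·12/2 = 114 kN
  R_B = wL/2 = 19·12/2 = 114 kN
Superposition: R_A = 117 kN, R_B = 117 kN

R_A = 117 kN, R_B = 117 kN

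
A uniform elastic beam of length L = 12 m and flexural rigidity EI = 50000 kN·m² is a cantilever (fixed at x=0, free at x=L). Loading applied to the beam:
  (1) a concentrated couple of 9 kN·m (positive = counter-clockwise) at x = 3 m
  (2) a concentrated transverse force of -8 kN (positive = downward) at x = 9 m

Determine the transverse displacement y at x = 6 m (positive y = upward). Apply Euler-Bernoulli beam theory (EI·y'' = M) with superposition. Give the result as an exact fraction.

Load 1 — applied couple M₀=9 kN·m at a=3 m (b=L-a=9):
  y_1 = M₀a(2x-a)/(2EI)  [x>a] = 9·3·(2·6-3)/(2·50000) = 243/100000 m
Load 2 — point force P=-8 kN at a=9 m (b=L-a=3):
  y_2 = -Px²(3a-x)/(6EI)  [x≤a] = -(-8)·6²·(3·9-6)/(6·50000) = 63/3125 m
Superposition: y = Σ y_i = 2259/100000 m ≈ 0.022590 m

y(6) = 2259/100000 m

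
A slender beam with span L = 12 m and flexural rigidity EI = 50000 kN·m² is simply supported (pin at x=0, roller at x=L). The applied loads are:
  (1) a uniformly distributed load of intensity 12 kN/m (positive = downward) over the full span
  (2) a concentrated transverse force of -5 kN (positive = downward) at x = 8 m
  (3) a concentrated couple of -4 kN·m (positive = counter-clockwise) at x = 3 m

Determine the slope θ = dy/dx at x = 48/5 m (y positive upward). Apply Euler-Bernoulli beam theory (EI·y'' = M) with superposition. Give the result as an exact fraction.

Load 1 — uniform load w=12 kN/m over full span:
  θ_1 = -w(L³-6Lx²+4x³)/(24EI) = -12·(12³-6·12·(48/5)²+4·(48/5)³)/(24·50000) = 5346/390625 rad
Load 2 — point force P=-5 kN at a=8 m (b=L-a=4):
  θ_2 = -Pa(2L²-6Lx+3x²+a²)/(6LEI)  [x>a] = -(-5)·8·(2·12²-6·12·(48/5)+3·(48/5)²+8²)/(6·12·50000) = -98/140625 rad
Load 3 — applied couple M₀=-4 kN·m at a=3 m (b=L-a=9):
  θ_3 = (M₀x²/(2L)-M₀(x-a)+C₁)/EI  [x>a] with C₁=M₀(3b²-L²)/(6L)=-11/2 = ((-4)·(48/5)²/(2·12)-(-4)·((48/5)-3)+(-11/2))/50000 = 277/2500000 rad
Superposition: θ = Σ θ_i = 1473713/112500000 rad ≈ 0.013100 rad

θ(48/5) = 1473713/112500000 rad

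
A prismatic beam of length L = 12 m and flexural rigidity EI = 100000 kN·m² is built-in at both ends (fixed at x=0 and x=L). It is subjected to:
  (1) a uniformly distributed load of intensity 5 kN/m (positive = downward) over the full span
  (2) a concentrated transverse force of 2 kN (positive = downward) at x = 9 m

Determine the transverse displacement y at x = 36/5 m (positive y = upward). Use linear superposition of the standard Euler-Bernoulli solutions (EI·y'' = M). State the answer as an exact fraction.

Load 1 — uniform load w=5 kN/m over full span:
  y_1 = -wx²(L-x)²/(24EI) = -5·(36/5)²·(12-(36/5))²/(24·100000) = -972/390625 m
Load 2 — point force P=2 kN at a=9 m (b=L-a=3):
  y_2 = -Pb²x²(3aL-(3a+b)x)/(6L³EI)  [x≤a] = -2·3²·(36/5)²·(3·9·12-(3·9+3)·(36/5))/(6·12³·100000) = -243/2500000 m
Superposition: y = Σ y_i = -32319/12500000 m ≈ -0.002586 m

y(36/5) = -32319/12500000 m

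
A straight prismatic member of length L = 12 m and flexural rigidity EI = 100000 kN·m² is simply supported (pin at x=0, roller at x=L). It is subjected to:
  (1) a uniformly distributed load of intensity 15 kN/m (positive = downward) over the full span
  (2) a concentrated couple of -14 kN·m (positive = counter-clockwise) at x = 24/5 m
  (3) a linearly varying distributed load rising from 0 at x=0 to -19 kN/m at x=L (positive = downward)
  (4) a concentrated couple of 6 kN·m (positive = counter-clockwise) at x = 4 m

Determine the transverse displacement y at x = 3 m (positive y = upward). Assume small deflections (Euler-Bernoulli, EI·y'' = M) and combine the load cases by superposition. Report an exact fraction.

y(3) = -908751/80000000 m

Load 1 — uniform load w=15 kN/m over full span:
  y_1 = -wx(L³-2Lx²+x³)/(24EI) = -15·3·(12³-2·12·3²+3³)/(24·100000) = -4617/160000 m
Load 2 — applied couple M₀=-14 kN·m at a=24/5 m (b=L-a=36/5):
  y_2 = (M₀x³/(6L)+C₁x)/EI  [x≤a] with C₁=M₀(3b²-L²)/(6L)=-56/25 = ((-14)·3³/(6·12)+(-56/25)·3)/100000 = -1197/10000000 m
Load 3 — triangular load w₀=-19 kN/m (0→w₀ over full span):
  y_3 = -w₀x(7L⁴-10L²x²+3x⁴)/(360LEI) = -(-19)·3·(7·12⁴-10·12²·3²+3·3⁴)/(360·12·100000) = 55917/3200000 m
Load 4 — applied couple M₀=6 kN·m at a=4 m (b=L-a=8):
  y_4 = (M₀x³/(6L)+C₁x)/EI  [x≤a] with C₁=M₀(3b²-L²)/(6L)=4 = (6·3³/(6·12)+4·3)/100000 = 57/400000 m
Superposition: y = Σ y_i = -908751/80000000 m ≈ -0.011359 m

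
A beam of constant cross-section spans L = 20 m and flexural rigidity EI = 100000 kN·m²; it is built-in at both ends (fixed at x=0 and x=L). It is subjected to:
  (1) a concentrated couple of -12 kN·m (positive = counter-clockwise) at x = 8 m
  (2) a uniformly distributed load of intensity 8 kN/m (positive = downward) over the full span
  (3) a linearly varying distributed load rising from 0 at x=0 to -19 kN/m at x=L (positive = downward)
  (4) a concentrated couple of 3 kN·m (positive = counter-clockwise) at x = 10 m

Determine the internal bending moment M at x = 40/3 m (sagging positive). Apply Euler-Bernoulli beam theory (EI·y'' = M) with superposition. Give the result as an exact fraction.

Load 1 — applied couple M₀=-12 kN·m at a=8 m (b=L-a=12):
  M_1 = R_Ax - M_A - M₀  [x>a] with R_A=-108/125, M_A=-36/25 = (-108/125)·(40/3) - (-36/25) - (-12) = 48/25 kN·m
Load 2 — uniform load w=8 kN/m over full span:
  M_2 = wLx/2 - wL²/12 - wx²/2 = 8·20·(40/3)/2 - 8·20²/12 - 8·(40/3)²/2 = 800/9 kN·m
Load 3 — triangular load w₀=-19 kN/m (0→w₀ over full span):
  M_3 = 3w₀Lx/20 - w₀L²/30 - w₀x³/(6L) = 3·(-19)·20·(40/3)/20 - (-19)·20²/30 - (-19)·(40/3)³/(6·20) = -10640/81 kN·m
Load 4 — applied couple M₀=3 kN·m at a=10 m (b=L-a=10):
  M_4 = R_Ax - M_A - M₀  [x>a] with R_A=9/40, M_A=3/4 = (9/40)·(40/3) - (3/4) - 3 = -3/4 kN·m
Superposition: M = Σ M_i = -334523/8100 kN·m ≈ -41.299136 kN·m

M(40/3) = -334523/8100 kN·m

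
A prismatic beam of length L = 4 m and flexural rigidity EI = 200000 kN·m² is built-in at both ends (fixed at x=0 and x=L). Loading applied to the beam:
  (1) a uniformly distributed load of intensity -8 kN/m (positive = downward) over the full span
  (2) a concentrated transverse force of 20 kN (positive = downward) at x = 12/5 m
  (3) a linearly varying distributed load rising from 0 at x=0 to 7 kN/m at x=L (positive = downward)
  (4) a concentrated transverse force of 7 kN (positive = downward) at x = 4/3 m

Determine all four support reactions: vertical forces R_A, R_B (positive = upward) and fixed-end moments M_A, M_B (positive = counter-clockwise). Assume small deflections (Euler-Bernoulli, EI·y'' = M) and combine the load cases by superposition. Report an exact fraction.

Load 1 — uniform load w=-8 kN/m over full span:
  R_A = wL/2 = (-8)·4/2 = -16 kN
  M_A = wL²/12 = (-8)·4²/12 = -32/3 kN·m
  R_B = wL/2 = (-8)·4/2 = -16 kN
  M_B = -wL²/12 = -(-8)·4²/12 = 32/3 kN·m
Load 2 — point force P=20 kN at a=12/5 m (b=L-a=8/5):
  R_A = Pb²(3a+b)/L³ = 20·(8/5)²·(3·(12/5)+(8/5))/4³ = 176/25 kN
  M_A = Pab²/L² = 20·(12/5)·(8/5)²/4² = 192/25 kN·m
  R_B = Pa²(a+3b)/L³ = 20·(12/5)²·((12/5)+3·(8/5))/4³ = 324/25 kN
  M_B = -Pa²b/L² = -20·(12/5)²·(8/5)/4² = -288/25 kN·m
Load 3 — triangular load w₀=7 kN/m (0→w₀ over full span):
  R_A = 3w₀L/20 = 3·7·4/20 = 21/5 kN
  M_A = w₀L²/30 = 7·4²/30 = 56/15 kN·m
  R_B = 7w₀L/20 = 7·7·4/20 = 49/5 kN
  M_B = -w₀L²/20 = -7·4²/20 = -28/5 kN·m
Load 4 — point force P=7 kN at a=4/3 m (b=L-a=8/3):
  R_A = Pb²(3a+b)/L³ = 7·(8/3)²·(3·(4/3)+(8/3))/4³ = 140/27 kN
  M_A = Pab²/L² = 7·(4/3)·(8/3)²/4² = 112/27 kN·m
  R_B = Pa²(a+3b)/L³ = 7·(4/3)²·((4/3)+3·(8/3))/4³ = 49/27 kN
  M_B = -Pa²b/L² = -7·(4/3)²·(8/3)/4² = -56/27 kN·m
Superposition: R_A = 287/675 kN, M_A = 3304/675 kN·m, R_B = 5788/675 kN, M_B = -5756/675 kN·m

R_A = 287/675 kN, M_A = 3304/675 kN·m, R_B = 5788/675 kN, M_B = -5756/675 kN·m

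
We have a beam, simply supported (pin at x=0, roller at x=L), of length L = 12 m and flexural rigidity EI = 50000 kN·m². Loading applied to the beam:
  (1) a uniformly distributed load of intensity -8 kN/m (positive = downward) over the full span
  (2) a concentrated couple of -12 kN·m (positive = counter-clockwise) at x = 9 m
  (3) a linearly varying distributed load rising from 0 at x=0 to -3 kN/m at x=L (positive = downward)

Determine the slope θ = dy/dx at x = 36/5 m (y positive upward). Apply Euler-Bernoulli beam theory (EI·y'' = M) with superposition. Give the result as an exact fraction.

Load 1 — uniform load w=-8 kN/m over full span:
  θ_1 = -w(L³-6Lx²+4x³)/(24EI) = -(-8)·(12³-6·12·(36/5)²+4·(36/5)³)/(24·50000) = -1332/390625 rad
Load 2 — applied couple M₀=-12 kN·m at a=9 m (b=L-a=3):
  θ_2 = (M₀x²/(2L)+C₁)/EI  [x≤a] with C₁=M₀(3b²-L²)/(6L)=39/2 = ((-12)·(36/5)²/(2·12)+(39/2))/50000 = -321/2500000 rad
Load 3 — triangular load w₀=-3 kN/m (0→w₀ over full span):
  θ_3 = -w₀(7L⁴-30L²x²+15x⁴)/(360LEI) = -(-3)·(7·12⁴-30·12²·(36/5)²+15·(36/5)⁴)/(360·12·50000) = -1044/1953125 rad
Superposition: θ = Σ θ_i = -254553/62500000 rad ≈ -0.004073 rad

θ(36/5) = -254553/62500000 rad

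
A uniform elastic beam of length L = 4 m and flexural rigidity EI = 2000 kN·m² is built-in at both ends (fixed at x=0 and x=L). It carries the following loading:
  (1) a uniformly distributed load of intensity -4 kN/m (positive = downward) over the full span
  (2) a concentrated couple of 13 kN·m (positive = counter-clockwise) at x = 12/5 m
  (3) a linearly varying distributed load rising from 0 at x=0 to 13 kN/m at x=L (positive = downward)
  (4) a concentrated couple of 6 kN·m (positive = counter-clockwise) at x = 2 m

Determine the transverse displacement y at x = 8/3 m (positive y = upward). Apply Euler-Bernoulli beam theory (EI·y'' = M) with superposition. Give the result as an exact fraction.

Load 1 — uniform load w=-4 kN/m over full span:
  y_1 = -wx²(L-x)²/(24EI) = -(-4)·(8/3)²·(4-(8/3))²/(24·2000) = 32/30375 m
Load 2 — applied couple M₀=13 kN·m at a=12/5 m (b=L-a=8/5):
  y_2 = (R_Ax³/6 - M_Ax²/2 - M₀(x-a)²/2)/EI  [x>a] with R_A=117/25, M_A=104/25 = ((117/25)·(8/3)³/6 - (104/25)·(8/3)²/2 - 13·((8/3)-(12/5))²/2)/2000 = -13/56250 m
Load 3 — triangular load w₀=13 kN/m (0→w₀ over full span):
  y_3 = -w₀x²(L-x)²(x+2L)/(120LEI) = -13·(8/3)²·(4-(8/3))²·((8/3)+2·4)/(120·4·2000) = -832/455625 m
Load 4 — applied couple M₀=6 kN·m at a=2 m (b=L-a=2):
  y_4 = (R_Ax³/6 - M_Ax²/2 - M₀(x-a)²/2)/EI  [x>a] with R_A=9/4, M_A=3/2 = ((9/4)·(8/3)³/6 - (3/2)·(8/3)²/2 - 6·((8/3)-2)²/2)/2000 = 1/4500 m
Superposition: y = Σ y_i = -7121/9112500 m ≈ -0.000781 m

y(8/3) = -7121/9112500 m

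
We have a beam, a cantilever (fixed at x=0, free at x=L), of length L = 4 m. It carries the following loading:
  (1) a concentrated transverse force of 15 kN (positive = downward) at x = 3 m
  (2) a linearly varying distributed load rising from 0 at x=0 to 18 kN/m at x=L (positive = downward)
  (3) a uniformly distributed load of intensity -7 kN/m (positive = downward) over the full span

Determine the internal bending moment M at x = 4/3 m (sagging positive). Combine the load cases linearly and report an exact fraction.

Load 1 — point force P=15 kN at a=3 m (b=L-a=1):
  M_1 = -P(a-x)  [x≤a] = -15·(3-(4/3)) = -25 kN·m
Load 2 — triangular load w₀=18 kN/m (0→w₀ over full span):
  M_2 = w₀Lx/2 - w₀L²/3 - w₀x³/(6L) = 18·4·(4/3)/2 - 18·4²/3 - 18·(4/3)³/(6·4) = -448/9 kN·m
Load 3 — uniform load w=-7 kN/m over full span:
  M_3 = -w(L-x)²/2 = -(-7)·(4-(4/3))²/2 = 224/9 kN·m
Superposition: M = Σ M_i = -449/9 kN·m ≈ -49.888889 kN·m

M(4/3) = -449/9 kN·m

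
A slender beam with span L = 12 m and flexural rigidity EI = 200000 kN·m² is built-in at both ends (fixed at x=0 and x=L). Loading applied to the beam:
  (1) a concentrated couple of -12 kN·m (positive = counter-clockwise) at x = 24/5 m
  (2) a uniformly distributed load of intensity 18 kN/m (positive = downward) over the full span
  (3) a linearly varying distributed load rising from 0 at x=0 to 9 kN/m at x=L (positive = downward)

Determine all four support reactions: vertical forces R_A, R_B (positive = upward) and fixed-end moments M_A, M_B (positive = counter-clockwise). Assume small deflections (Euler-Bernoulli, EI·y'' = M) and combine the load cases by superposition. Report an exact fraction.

Load 1 — applied couple M₀=-12 kN·m at a=24/5 m (b=L-a=36/5):
  R_A = 6M₀ab/L³ = 6·(-12)·(24/5)·(36/5)/12³ = -36/25 kN
  M_A = M₀b(2a-b)/L² = (-12)·(36/5)·(2·(24/5)-(36/5))/12² = -36/25 kN·m
  R_B = -6M₀ab/L³ = -6·(-12)·(24/5)·(36/5)/12³ = 36/25 kN
  M_B = M₀a(2b-a)/L² = (-12)·(24/5)·(2·(36/5)-(24/5))/12² = -96/25 kN·m
Load 2 — uniform load w=18 kN/m over full span:
  R_A = wL/2 = 18·12/2 = 108 kN
  M_A = wL²/12 = 18·12²/12 = 216 kN·m
  R_B = wL/2 = 18·12/2 = 108 kN
  M_B = -wL²/12 = -18·12²/12 = -216 kN·m
Load 3 — triangular load w₀=9 kN/m (0→w₀ over full span):
  R_A = 3w₀L/20 = 3·9·12/20 = 81/5 kN
  M_A = w₀L²/30 = 9·12²/30 = 216/5 kN·m
  R_B = 7w₀L/20 = 7·9·12/20 = 189/5 kN
  M_B = -w₀L²/20 = -9·12²/20 = -324/5 kN·m
Superposition: R_A = 3069/25 kN, M_A = 6444/25 kN·m, R_B = 3681/25 kN, M_B = -7116/25 kN·m

R_A = 3069/25 kN, M_A = 6444/25 kN·m, R_B = 3681/25 kN, M_B = -7116/25 kN·m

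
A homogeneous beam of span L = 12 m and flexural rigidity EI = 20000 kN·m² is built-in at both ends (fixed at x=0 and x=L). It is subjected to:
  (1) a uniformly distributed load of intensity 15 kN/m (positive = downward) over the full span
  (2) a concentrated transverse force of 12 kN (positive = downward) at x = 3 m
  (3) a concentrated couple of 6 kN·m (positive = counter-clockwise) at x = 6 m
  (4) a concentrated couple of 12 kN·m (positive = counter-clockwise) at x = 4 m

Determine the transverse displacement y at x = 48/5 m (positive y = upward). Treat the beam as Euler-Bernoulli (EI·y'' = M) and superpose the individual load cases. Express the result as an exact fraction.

y(48/5) = -20991/1250000 m

Load 1 — uniform load w=15 kN/m over full span:
  y_1 = -wx²(L-x)²/(24EI) = -15·(48/5)²·(12-(48/5))²/(24·20000) = -1296/78125 m
Load 2 — point force P=12 kN at a=3 m (b=L-a=9):
  y_2 = -Pa²(L-x)²(3bL-(3b+a)(L-x))/(6L³EI)  [x>a] = -12·3²·(12-(48/5))²·(3·9·12-(3·9+3)·(12-(48/5)))/(6·12³·20000) = -189/250000 m
Load 3 — applied couple M₀=6 kN·m at a=6 m (b=L-a=6):
  y_3 = (R_Ax³/6 - M_Ax²/2 - M₀(x-a)²/2)/EI  [x>a] with R_A=3/4, M_A=3/2 = ((3/4)·(48/5)³/6 - (3/2)·(48/5)²/2 - 6·((48/5)-6)²/2)/20000 = 81/625000 m
Load 4 — applied couple M₀=12 kN·m at a=4 m (b=L-a=8):
  y_4 = (R_Ax³/6 - M_Ax²/2 - M₀(x-a)²/2)/EI  [x>a] with R_A=4/3, M_A=0 = ((4/3)·(48/5)³/6 - 0·(48/5)²/2 - 12·((48/5)-4)²/2)/20000 = 33/78125 m
Superposition: y = Σ y_i = -20991/1250000 m ≈ -0.016793 m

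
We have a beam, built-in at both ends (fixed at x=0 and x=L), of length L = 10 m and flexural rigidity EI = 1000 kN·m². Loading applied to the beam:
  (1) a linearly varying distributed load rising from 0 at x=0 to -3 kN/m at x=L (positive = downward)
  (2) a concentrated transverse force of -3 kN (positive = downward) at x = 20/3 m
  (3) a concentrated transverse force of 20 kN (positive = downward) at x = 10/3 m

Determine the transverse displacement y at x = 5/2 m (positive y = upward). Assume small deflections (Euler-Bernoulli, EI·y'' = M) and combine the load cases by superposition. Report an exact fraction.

Load 1 — triangular load w₀=-3 kN/m (0→w₀ over full span):
  y_1 = -w₀x²(L-x)²(x+2L)/(120LEI) = -(-3)·(5/2)²·(10-(5/2))²·((5/2)+2·10)/(120·10·1000) = 81/4096 m
Load 2 — point force P=-3 kN at a=20/3 m (b=L-a=10/3):
  y_2 = -Pb²x²(3aL-(3a+b)x)/(6L³EI)  [x≤a] = -(-3)·(10/3)²·(5/2)²·(3·(20/3)·10-(3·(20/3)+(10/3))·(5/2))/(6·10³·1000) = 17/3456 m
Load 3 — point force P=20 kN at a=10/3 m (b=L-a=20/3):
  y_3 = -Pb²x²(3aL-(3a+b)x)/(6L³EI)  [x≤a] = -20·(20/3)²·(5/2)²·(3·(10/3)·10-(3·(10/3)+(20/3))·(5/2))/(6·10³·1000) = -35/648 m
Superposition: y = Σ y_i = -9727/331776 m ≈ -0.029318 m

y(5/2) = -9727/331776 m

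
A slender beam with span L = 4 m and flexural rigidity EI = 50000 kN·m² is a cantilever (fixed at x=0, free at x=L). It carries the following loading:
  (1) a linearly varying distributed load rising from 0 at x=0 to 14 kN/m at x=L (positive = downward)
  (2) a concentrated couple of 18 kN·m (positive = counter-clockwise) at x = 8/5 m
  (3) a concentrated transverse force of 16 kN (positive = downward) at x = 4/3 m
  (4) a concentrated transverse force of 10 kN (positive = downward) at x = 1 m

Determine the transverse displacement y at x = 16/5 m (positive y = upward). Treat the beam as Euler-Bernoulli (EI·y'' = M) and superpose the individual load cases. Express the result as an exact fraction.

Load 1 — triangular load w₀=14 kN/m (0→w₀ over full span):
  y_1 = (w₀Lx³/12-w₀L²x²/6-w₀x⁵/(120L))/EI = (14·4·(16/5)³/12-14·4²·(16/5)²/6-14·(16/5)⁵/(120·4))/50000 = -700672/146484375 m
Load 2 — applied couple M₀=18 kN·m at a=8/5 m (b=L-a=12/5):
  y_2 = M₀a(2x-a)/(2EI)  [x>a] = 18·(8/5)·(2·(16/5)-(8/5))/(2·50000) = 108/78125 m
Load 3 — point force P=16 kN at a=4/3 m (b=L-a=8/3):
  y_3 = -Pa²(3x-a)/(6EI)  [x>a] = -16·(4/3)²·(3·(16/5)-(4/3))/(6·50000) = -992/1265625 m
Load 4 — point force P=10 kN at a=1 m (b=L-a=3):
  y_4 = -Pa²(3x-a)/(6EI)  [x>a] = -10·1²·(3·(16/5)-1)/(6·50000) = -43/150000 m
Superposition: y = Σ y_i = -282950929/63281250000 m ≈ -0.004471 m

y(16/5) = -282950929/63281250000 m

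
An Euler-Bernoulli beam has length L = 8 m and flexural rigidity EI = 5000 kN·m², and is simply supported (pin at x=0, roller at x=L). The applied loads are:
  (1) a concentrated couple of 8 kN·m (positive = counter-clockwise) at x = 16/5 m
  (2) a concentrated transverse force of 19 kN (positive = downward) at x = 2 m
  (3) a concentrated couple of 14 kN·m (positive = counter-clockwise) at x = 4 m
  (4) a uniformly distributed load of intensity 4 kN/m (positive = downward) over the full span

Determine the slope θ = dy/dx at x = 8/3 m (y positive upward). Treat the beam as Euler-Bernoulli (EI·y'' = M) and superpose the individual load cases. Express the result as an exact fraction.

Load 1 — applied couple M₀=8 kN·m at a=16/5 m (b=L-a=24/5):
  θ_1 = (M₀x²/(2L)+C₁)/EI  [x≤a] with C₁=M₀(3b²-L²)/(6L)=64/75 = (8·(8/3)²/(2·8)+(64/75))/5000 = 124/140625 rad
Load 2 — point force P=19 kN at a=2 m (b=L-a=6):
  θ_2 = -Pa(2L²-6Lx+3x²+a²)/(6LEI)  [x>a] = -19·2·(2·8²-6·8·(8/3)+3·(8/3)²+2²)/(6·8·5000) = -361/90000 rad
Load 3 — applied couple M₀=14 kN·m at a=4 m (b=L-a=4):
  θ_3 = (M₀x²/(2L)+C₁)/EI  [x≤a] with C₁=M₀(3b²-L²)/(6L)=-14/3 = (14·(8/3)²/(2·8)+(-14/3))/5000 = 7/22500 rad
Load 4 — uniform load w=4 kN/m over full span:
  θ_4 = -w(L³-6Lx²+4x³)/(24EI) = -4·(8³-6·8·(8/3)²+4·(8/3)³)/(24·5000) = -416/50625 rad
Superposition: θ = Σ θ_i = -223469/20250000 rad ≈ -0.011036 rad

θ(8/3) = -223469/20250000 rad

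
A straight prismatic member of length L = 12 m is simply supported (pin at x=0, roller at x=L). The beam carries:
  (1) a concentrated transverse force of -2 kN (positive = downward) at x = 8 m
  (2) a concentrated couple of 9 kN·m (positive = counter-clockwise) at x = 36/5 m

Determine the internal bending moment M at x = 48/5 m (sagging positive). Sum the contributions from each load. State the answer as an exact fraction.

M(48/5) = -5 kN·m

Load 1 — point force P=-2 kN at a=8 m (b=L-a=4):
  M_1 = Pa(L-x)/L  [x>a] = (-2)·8·(12-(48/5))/12 = -16/5 kN·m
Load 2 — applied couple M₀=9 kN·m at a=36/5 m (b=L-a=24/5):
  M_2 = M₀x/L - M₀  [x>a] = 9·(48/5)/12 - 9 = -9/5 kN·m
Superposition: M = Σ M_i = -5 kN·m ≈ -5.000000 kN·m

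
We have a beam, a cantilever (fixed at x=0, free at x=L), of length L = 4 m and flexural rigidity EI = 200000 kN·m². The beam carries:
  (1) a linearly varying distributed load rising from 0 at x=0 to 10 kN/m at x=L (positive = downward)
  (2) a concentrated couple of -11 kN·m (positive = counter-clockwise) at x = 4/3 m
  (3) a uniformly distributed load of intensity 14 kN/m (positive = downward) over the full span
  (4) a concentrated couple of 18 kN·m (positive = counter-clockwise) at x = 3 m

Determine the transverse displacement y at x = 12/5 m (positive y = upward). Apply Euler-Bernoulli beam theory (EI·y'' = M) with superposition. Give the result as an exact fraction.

y(12/5) = -1039397/703125000 m

Load 1 — triangular load w₀=10 kN/m (0→w₀ over full span):
  y_1 = (w₀Lx³/12-w₀L²x²/6-w₀x⁵/(120L))/EI = (10·4·(12/5)³/12-10·4²·(12/5)²/6-10·(12/5)⁵/(120·4))/200000 = -5331/9765625 m
Load 2 — applied couple M₀=-11 kN·m at a=4/3 m (b=L-a=8/3):
  y_2 = M₀a(2x-a)/(2EI)  [x>a] = (-11)·(4/3)·(2·(12/5)-(4/3))/(2·200000) = -143/1125000 m
Load 3 — uniform load w=14 kN/m over full span:
  y_3 = -wx²(x²-4Lx+6L²)/(24EI) = -14·(12/5)²·((12/5)²-4·4·(12/5)+6·4²)/(24·200000) = -2079/1953125 m
Load 4 — applied couple M₀=18 kN·m at a=3 m (b=L-a=1):
  y_4 = M₀x²/(2EI)  [x≤a] = 18·(12/5)²/(2·200000) = 81/312500 m
Superposition: y = Σ y_i = -1039397/703125000 m ≈ -0.001478 m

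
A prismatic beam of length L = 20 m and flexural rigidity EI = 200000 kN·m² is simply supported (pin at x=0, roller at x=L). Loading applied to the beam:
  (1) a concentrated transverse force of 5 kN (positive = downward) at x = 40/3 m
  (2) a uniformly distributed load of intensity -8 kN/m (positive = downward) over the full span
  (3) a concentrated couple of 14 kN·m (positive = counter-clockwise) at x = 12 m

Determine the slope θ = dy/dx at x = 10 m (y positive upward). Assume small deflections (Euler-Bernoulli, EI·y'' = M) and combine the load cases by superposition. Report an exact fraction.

Load 1 — point force P=5 kN at a=40/3 m (b=L-a=20/3):
  θ_1 = -Pb(L²-b²-3x²)/(6LEI)  [x≤a] = -5·(20/3)·(20²-(20/3)²-3·10²)/(6·20·200000) = -1/12960 rad
Load 2 — uniform load w=-8 kN/m over full span:
  θ_2 = -w(L³-6Lx²+4x³)/(24EI) = -(-8)·(20³-6·20·10²+4·10³)/(24·200000) = 0 rad
Load 3 — applied couple M₀=14 kN·m at a=12 m (b=L-a=8):
  θ_3 = (M₀x²/(2L)+C₁)/EI  [x≤a] with C₁=M₀(3b²-L²)/(6L)=-364/15 = (14·10²/(2·20)+(-364/15))/200000 = 161/3000000 rad
Superposition: θ = Σ θ_i = -1903/81000000 rad ≈ -0.000023 rad

θ(10) = -1903/81000000 rad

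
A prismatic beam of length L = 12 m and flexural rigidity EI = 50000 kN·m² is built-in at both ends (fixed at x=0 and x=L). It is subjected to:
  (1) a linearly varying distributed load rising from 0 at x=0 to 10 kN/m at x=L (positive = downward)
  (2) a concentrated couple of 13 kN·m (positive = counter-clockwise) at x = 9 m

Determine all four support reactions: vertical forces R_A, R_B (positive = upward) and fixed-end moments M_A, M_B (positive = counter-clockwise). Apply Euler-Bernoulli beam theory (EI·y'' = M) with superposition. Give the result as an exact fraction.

Load 1 — triangular load w₀=10 kN/m (0→w₀ over full span):
  R_A = 3w₀L/20 = 3·10·12/20 = 18 kN
  M_A = w₀L²/30 = 10·12²/30 = 48 kN·m
  R_B = 7w₀L/20 = 7·10·12/20 = 42 kN
  M_B = -w₀L²/20 = -10·12²/20 = -72 kN·m
Load 2 — applied couple M₀=13 kN·m at a=9 m (b=L-a=3):
  R_A = 6M₀ab/L³ = 6·13·9·3/12³ = 39/32 kN
  M_A = M₀b(2a-b)/L² = 13·3·(2·9-3)/12² = 65/16 kN·m
  R_B = -6M₀ab/L³ = -6·13·9·3/12³ = -39/32 kN
  M_B = M₀a(2b-a)/L² = 13·9·(2·3-9)/12² = -39/16 kN·m
Superposition: R_A = 615/32 kN, M_A = 833/16 kN·m, R_B = 1305/32 kN, M_B = -1191/16 kN·m

R_A = 615/32 kN, M_A = 833/16 kN·m, R_B = 1305/32 kN, M_B = -1191/16 kN·m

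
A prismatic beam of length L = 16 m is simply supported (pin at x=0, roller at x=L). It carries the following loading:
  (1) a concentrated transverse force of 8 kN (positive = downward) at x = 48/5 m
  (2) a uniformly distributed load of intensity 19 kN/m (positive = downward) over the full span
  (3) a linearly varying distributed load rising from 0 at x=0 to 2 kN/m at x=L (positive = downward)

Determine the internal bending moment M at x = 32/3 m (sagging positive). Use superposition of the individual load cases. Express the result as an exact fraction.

M(32/3) = 242048/405 kN·m

Load 1 — point force P=8 kN at a=48/5 m (b=L-a=32/5):
  M_1 = Pa(L-x)/L  [x>a] = 8·(48/5)·(16-(32/3))/16 = 128/5 kN·m
Load 2 — uniform load w=19 kN/m over full span:
  M_2 = wx(L-x)/2 = 19·(32/3)·(16-(32/3))/2 = 4864/9 kN·m
Load 3 — triangular load w₀=2 kN/m (0→w₀ over full span):
  M_3 = w₀Lx/6 - w₀x³/(6L) = 2·16·(32/3)/6 - 2·(32/3)³/(6·16) = 2560/81 kN·m
Superposition: M = Σ M_i = 242048/405 kN·m ≈ 597.649383 kN·m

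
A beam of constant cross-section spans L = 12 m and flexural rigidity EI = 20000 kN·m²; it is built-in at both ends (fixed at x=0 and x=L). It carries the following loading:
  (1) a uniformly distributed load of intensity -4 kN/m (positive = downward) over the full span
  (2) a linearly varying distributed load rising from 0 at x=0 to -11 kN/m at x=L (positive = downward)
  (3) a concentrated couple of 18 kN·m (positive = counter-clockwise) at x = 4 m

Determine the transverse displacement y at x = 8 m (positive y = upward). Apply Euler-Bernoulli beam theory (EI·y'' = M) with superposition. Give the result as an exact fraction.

y(8) = 1259/56250 m

Load 1 — uniform load w=-4 kN/m over full span:
  y_1 = -wx²(L-x)²/(24EI) = -(-4)·8²·(12-8)²/(24·20000) = 16/1875 m
Load 2 — triangular load w₀=-11 kN/m (0→w₀ over full span):
  y_2 = -w₀x²(L-x)²(x+2L)/(120LEI) = -(-11)·8²·(12-8)²·(8+2·12)/(120·12·20000) = 352/28125 m
Load 3 — applied couple M₀=18 kN·m at a=4 m (b=L-a=8):
  y_3 = (R_Ax³/6 - M_Ax²/2 - M₀(x-a)²/2)/EI  [x>a] with R_A=2, M_A=0 = (2·8³/6 - 0·8²/2 - 18·(8-4)²/2)/20000 = 1/750 m
Superposition: y = Σ y_i = 1259/56250 m ≈ 0.022382 m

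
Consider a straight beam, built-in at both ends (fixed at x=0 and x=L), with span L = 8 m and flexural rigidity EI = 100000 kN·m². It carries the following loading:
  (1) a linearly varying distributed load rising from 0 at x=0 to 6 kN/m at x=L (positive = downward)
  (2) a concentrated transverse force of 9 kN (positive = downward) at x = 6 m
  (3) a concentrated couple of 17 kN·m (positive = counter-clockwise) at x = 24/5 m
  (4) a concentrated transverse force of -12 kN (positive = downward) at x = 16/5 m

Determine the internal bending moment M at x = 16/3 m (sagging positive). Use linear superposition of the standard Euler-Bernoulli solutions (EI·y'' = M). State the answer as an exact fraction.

Load 1 — triangular load w₀=6 kN/m (0→w₀ over full span):
  M_1 = 3w₀Lx/20 - w₀L²/30 - w₀x³/(6L) = 3·6·8·(16/3)/20 - 6·8²/30 - 6·(16/3)³/(6·8) = 896/135 kN·m
Load 2 — point force P=9 kN at a=6 m (b=L-a=2):
  M_2 = Pb²(3a+b)x/L³ - Pab²/L²  [x≤a] = 9·2²·(3·6+2)·(16/3)/8³ - 9·6·2²/8² = 33/8 kN·m
Load 3 — applied couple M₀=17 kN·m at a=24/5 m (b=L-a=16/5):
  M_3 = R_Ax - M_A - M₀  [x>a] with R_A=153/50, M_A=136/25 = (153/50)·(16/3) - (136/25) - 17 = -153/25 kN·m
Load 4 — point force P=-12 kN at a=16/5 m (b=L-a=24/5):
  M_4 = Pa²(a+3b)(L-x)/L³ - Pa²b/L²  [x>a] = (-12)·(16/5)²·((16/5)+3·(24/5))·(8-(16/3))/8³ - (-12)·(16/5)²·(24/5)/8² = -256/125 kN·m
Superposition: M = Σ M_i = 70039/27000 kN·m ≈ 2.594037 kN·m

M(16/3) = 70039/27000 kN·m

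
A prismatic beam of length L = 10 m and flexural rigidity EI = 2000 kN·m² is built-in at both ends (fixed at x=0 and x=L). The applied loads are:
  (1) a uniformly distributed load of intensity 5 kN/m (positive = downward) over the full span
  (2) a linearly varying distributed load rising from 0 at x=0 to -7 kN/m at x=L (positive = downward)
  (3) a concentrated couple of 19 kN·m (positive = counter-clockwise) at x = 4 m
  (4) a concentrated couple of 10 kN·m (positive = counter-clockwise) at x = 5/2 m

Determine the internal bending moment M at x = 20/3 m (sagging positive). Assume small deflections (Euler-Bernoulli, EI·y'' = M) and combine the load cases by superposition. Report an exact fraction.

M(20/3) = -30373/16200 kN·m

Load 1 — uniform load w=5 kN/m over full span:
  M_1 = wLx/2 - wL²/12 - wx²/2 = 5·10·(20/3)/2 - 5·10²/12 - 5·(20/3)²/2 = 125/9 kN·m
Load 2 — triangular load w₀=-7 kN/m (0→w₀ over full span):
  M_2 = 3w₀Lx/20 - w₀L²/30 - w₀x³/(6L) = 3·(-7)·10·(20/3)/20 - (-7)·10²/30 - (-7)·(20/3)³/(6·10) = -980/81 kN·m
Load 3 — applied couple M₀=19 kN·m at a=4 m (b=L-a=6):
  M_3 = R_Ax - M_A - M₀  [x>a] with R_A=342/125, M_A=57/25 = (342/125)·(20/3) - (57/25) - 19 = -76/25 kN·m
Load 4 — applied couple M₀=10 kN·m at a=5/2 m (b=L-a=15/2):
  M_4 = R_Ax - M_A - M₀  [x>a] with R_A=9/8, M_A=-15/8 = (9/8)·(20/3) - (-15/8) - 10 = -5/8 kN·m
Superposition: M = Σ M_i = -30373/16200 kN·m ≈ -1.874877 kN·m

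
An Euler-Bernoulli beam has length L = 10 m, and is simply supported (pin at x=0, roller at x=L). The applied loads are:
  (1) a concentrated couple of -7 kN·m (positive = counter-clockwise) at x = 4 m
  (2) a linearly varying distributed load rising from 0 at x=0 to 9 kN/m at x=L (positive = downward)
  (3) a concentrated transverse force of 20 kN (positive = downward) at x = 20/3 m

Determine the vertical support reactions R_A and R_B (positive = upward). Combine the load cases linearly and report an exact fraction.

R_A = 629/30 kN, R_B = 1321/30 kN

Load 1 — applied couple M₀=-7 kN·m at a=4 m (b=L-a=6):
  R_A = M₀/L = (-7)/10 = -7/10 kN
  R_B = -M₀/L = -(-7)/10 = 7/10 kN
Load 2 — triangular load w₀=9 kN/m (0→w₀ over full span):
  R_A = w₀L/6 = 9·10/6 = 15 kN
  R_B = w₀L/3 = 9·10/3 = 30 kN
Load 3 — point force P=20 kN at a=20/3 m (b=L-a=10/3):
  R_A = Pb/L = 20·(10/3)/10 = 20/3 kN
  R_B = Pa/L = 20·(20/3)/10 = 40/3 kN
Superposition: R_A = 629/30 kN, R_B = 1321/30 kN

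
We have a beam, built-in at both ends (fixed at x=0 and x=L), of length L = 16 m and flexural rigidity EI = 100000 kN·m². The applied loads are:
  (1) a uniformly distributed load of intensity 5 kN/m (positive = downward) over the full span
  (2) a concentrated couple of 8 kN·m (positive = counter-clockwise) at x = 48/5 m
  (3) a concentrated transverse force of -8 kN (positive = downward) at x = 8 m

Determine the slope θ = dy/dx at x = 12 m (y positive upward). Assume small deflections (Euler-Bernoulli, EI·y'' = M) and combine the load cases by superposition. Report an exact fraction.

Load 1 — uniform load w=5 kN/m over full span:
  θ_1 = -wx(L-x)(L-2x)/(12EI) = -5·12·(16-12)·(16-2·12)/(12·100000) = 1/625 rad
Load 2 — applied couple M₀=8 kN·m at a=48/5 m (b=L-a=32/5):
  θ_2 = (R_Ax²/2 - M_Ax - M₀(x-a))/EI  [x>a] with R_A=18/25, M_A=64/25 = ((18/25)·12²/2 - (64/25)·12 - 8·(12-(48/5)))/100000 = 3/156250 rad
Load 3 — point force P=-8 kN at a=8 m (b=L-a=8):
  θ_3 = Pa²(L-x)(2bL-(3b+a)(L-x))/(2L³EI)  [x>a] = (-8)·8²·(16-12)·(2·8·16-(3·8+8)·(16-12))/(2·16³·100000) = -1/3125 rad
Superposition: θ = Σ θ_i = 203/156250 rad ≈ 0.001299 rad

θ(12) = 203/156250 rad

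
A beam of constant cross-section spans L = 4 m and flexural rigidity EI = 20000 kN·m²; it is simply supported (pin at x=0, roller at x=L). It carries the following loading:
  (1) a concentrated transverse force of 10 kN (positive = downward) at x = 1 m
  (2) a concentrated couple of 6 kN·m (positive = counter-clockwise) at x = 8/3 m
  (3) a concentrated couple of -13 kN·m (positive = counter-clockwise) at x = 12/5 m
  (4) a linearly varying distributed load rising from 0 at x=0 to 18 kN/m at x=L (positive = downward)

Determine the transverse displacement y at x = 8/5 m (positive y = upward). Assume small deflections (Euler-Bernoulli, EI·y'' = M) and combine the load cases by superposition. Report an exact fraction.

y(8/5) = -1665557/937500000 m

Load 1 — point force P=10 kN at a=1 m (b=L-a=3):
  y_1 = -Pa(L-x)(2Lx-a²-x²)/(6LEI)  [x>a] = -10·1·(4-(8/5))·(2·4·(8/5)-1²-(8/5)²)/(6·4·20000) = -231/500000 m
Load 2 — applied couple M₀=6 kN·m at a=8/3 m (b=L-a=4/3):
  y_2 = (M₀x³/(6L)+C₁x)/EI  [x≤a] with C₁=M₀(3b²-L²)/(6L)=-8/3 = (6·(8/5)³/(6·4)+(-8/3)·(8/5))/20000 = -38/234375 m
Load 3 — applied couple M₀=-13 kN·m at a=12/5 m (b=L-a=8/5):
  y_3 = (M₀x³/(6L)+C₁x)/EI  [x≤a] with C₁=M₀(3b²-L²)/(6L)=338/75 = ((-13)·(8/5)³/(6·4)+(338/75)·(8/5))/20000 = 39/156250 m
Load 4 — triangular load w₀=18 kN/m (0→w₀ over full span):
  y_4 = -w₀x(7L⁴-10L²x²+3x⁴)/(360LEI) = -18·(8/5)·(7·4⁴-10·4²·(8/5)²+3·(8/5)⁴)/(360·4·20000) = -13692/9765625 m
Superposition: y = Σ y_i = -1665557/937500000 m ≈ -0.001777 m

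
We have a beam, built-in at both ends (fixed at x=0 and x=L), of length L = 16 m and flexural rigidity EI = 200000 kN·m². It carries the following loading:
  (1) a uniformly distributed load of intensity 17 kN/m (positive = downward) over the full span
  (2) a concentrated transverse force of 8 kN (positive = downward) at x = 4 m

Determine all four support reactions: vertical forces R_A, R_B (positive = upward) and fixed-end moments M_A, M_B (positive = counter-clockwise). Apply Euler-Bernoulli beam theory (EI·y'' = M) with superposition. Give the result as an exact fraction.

Load 1 — uniform load w=17 kN/m over full span:
  R_A = wL/2 = 17·16/2 = 136 kN
  M_A = wL²/12 = 17·16²/12 = 1088/3 kN·m
  R_B = wL/2 = 17·16/2 = 136 kN
  M_B = -wL²/12 = -17·16²/12 = -1088/3 kN·m
Load 2 — point force P=8 kN at a=4 m (b=L-a=12):
  R_A = Pb²(3a+b)/L³ = 8·12²·(3·4+12)/16³ = 27/4 kN
  M_A = Pab²/L² = 8·4·12²/16² = 18 kN·m
  R_B = Pa²(a+3b)/L³ = 8·4²·(4+3·12)/16³ = 5/4 kN
  M_B = -Pa²b/L² = -8·4²·12/16² = -6 kN·m
Superposition: R_A = 571/4 kN, M_A = 1142/3 kN·m, R_B = 549/4 kN, M_B = -1106/3 kN·m

R_A = 571/4 kN, M_A = 1142/3 kN·m, R_B = 549/4 kN, M_B = -1106/3 kN·m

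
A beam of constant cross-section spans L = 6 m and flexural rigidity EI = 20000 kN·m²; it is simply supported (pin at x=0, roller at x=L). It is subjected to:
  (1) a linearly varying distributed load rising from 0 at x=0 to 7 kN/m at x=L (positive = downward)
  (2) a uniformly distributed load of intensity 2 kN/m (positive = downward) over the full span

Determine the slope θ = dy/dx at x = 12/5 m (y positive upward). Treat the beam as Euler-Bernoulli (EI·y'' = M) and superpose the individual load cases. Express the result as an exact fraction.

Load 1 — triangular load w₀=7 kN/m (0→w₀ over full span):
  θ_1 = -w₀(7L⁴-30L²x²+15x⁴)/(360LEI) = -7·(7·6⁴-30·6²·(12/5)²+15·(12/5)⁴)/(360·6·20000) = -6783/12500000 rad
Load 2 — uniform load w=2 kN/m over full span:
  θ_2 = -w(L³-6Lx²+4x³)/(24EI) = -2·(6³-6·6·(12/5)²+4·(12/5)³)/(24·20000) = -333/1250000 rad
Superposition: θ = Σ θ_i = -10113/12500000 rad ≈ -0.000809 rad

θ(12/5) = -10113/12500000 rad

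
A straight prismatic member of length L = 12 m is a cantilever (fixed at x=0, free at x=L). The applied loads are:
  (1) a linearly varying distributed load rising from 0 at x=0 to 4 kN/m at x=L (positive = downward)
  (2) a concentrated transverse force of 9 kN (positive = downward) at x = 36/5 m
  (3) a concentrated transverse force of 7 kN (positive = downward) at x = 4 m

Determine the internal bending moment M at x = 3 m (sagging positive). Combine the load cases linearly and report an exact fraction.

M(3) = -1663/10 kN·m

Load 1 — triangular load w₀=4 kN/m (0→w₀ over full span):
  M_1 = w₀Lx/2 - w₀L²/3 - w₀x³/(6L) = 4·12·3/2 - 4·12²/3 - 4·3³/(6·12) = -243/2 kN·m
Load 2 — point force P=9 kN at a=36/5 m (b=L-a=24/5):
  M_2 = -P(a-x)  [x≤a] = -9·((36/5)-3) = -189/5 kN·m
Load 3 — point force P=7 kN at a=4 m (b=L-a=8):
  M_3 = -P(a-x)  [x≤a] = -7·(4-3) = -7 kN·m
Superposition: M = Σ M_i = -1663/10 kN·m ≈ -166.300000 kN·m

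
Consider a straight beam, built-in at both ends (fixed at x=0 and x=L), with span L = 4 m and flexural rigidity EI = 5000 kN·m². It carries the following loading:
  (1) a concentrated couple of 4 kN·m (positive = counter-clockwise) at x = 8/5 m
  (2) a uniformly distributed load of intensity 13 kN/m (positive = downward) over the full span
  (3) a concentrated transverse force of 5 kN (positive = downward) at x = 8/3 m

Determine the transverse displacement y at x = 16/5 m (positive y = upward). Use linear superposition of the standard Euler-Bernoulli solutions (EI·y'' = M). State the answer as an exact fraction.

y(16/5) = -123248/158203125 m

Load 1 — applied couple M₀=4 kN·m at a=8/5 m (b=L-a=12/5):
  y_1 = (R_Ax³/6 - M_Ax²/2 - M₀(x-a)²/2)/EI  [x>a] with R_A=36/25, M_A=12/25 = ((36/25)·(16/5)³/6 - (12/25)·(16/5)²/2 - 4·((16/5)-(8/5))²/2)/5000 = 112/1953125 m
Load 2 — uniform load w=13 kN/m over full span:
  y_2 = -wx²(L-x)²/(24EI) = -13·(16/5)²·(4-(16/5))²/(24·5000) = -832/1171875 m
Load 3 — point force P=5 kN at a=8/3 m (b=L-a=4/3):
  y_3 = -Pa²(L-x)²(3bL-(3b+a)(L-x))/(6L³EI)  [x>a] = -5·(8/3)²·(4-(16/5))²·(3·(4/3)·4-(3·(4/3)+(8/3))·(4-(16/5)))/(6·4³·5000) = -32/253125 m
Superposition: y = Σ y_i = -123248/158203125 m ≈ -0.000779 m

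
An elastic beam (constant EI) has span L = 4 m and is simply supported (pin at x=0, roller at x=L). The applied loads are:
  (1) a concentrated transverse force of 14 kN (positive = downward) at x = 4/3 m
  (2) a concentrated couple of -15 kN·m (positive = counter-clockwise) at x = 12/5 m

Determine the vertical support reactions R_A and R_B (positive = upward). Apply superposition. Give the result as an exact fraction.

Load 1 — point force P=14 kN at a=4/3 m (b=L-a=8/3):
  R_A = Pb/L = 14·(8/3)/4 = 28/3 kN
  R_B = Pa/L = 14·(4/3)/4 = 14/3 kN
Load 2 — applied couple M₀=-15 kN·m at a=12/5 m (b=L-a=8/5):
  R_A = M₀/L = (-15)/4 = -15/4 kN
  R_B = -M₀/L = -(-15)/4 = 15/4 kN
Superposition: R_A = 67/12 kN, R_B = 101/12 kN

R_A = 67/12 kN, R_B = 101/12 kN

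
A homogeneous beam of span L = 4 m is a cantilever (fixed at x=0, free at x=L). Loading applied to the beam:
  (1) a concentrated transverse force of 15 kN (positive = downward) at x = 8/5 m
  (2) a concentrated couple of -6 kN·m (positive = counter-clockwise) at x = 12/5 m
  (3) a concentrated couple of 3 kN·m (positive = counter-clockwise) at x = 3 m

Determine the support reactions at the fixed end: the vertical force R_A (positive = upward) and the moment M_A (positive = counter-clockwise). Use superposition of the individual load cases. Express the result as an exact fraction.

Load 1 — point force P=15 kN at a=8/5 m (b=L-a=12/5):
  R_A = P = 15 kN
  M_A = Pa = 15·(8/5) = 24 kN·m
Load 2 — applied couple M₀=-6 kN·m at a=12/5 m (b=L-a=8/5):
  R_A = 0 kN
  M_A = -M₀ = -(-6) = 6 kN·m
Load 3 — applied couple M₀=3 kN·m at a=3 m (b=L-a=1):
  R_A = 0 kN
  M_A = -M₀ = -3 kN·m
Superposition: R_A = 15 kN, M_A = 27 kN·m

R_A = 15 kN, M_A = 27 kN·m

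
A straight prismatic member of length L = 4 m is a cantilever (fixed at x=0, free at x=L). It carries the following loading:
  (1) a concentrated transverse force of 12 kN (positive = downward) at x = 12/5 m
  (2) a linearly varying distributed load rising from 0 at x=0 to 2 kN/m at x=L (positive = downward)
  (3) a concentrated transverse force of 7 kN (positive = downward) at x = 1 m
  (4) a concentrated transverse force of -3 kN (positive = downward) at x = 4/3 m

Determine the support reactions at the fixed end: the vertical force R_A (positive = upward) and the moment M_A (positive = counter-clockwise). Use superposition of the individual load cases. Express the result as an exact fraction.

R_A = 20 kN, M_A = 637/15 kN·m

Load 1 — point force P=12 kN at a=12/5 m (b=L-a=8/5):
  R_A = P = 12 kN
  M_A = Pa = 12·(12/5) = 144/5 kN·m
Load 2 — triangular load w₀=2 kN/m (0→w₀ over full span):
  R_A = w₀L/2 = 2·4/2 = 4 kN
  M_A = w₀L²/3 = 2·4²/3 = 32/3 kN·m
Load 3 — point force P=7 kN at a=1 m (b=L-a=3):
  R_A = P = 7 kN
  M_A = Pa = 7·1 = 7 kN·m
Load 4 — point force P=-3 kN at a=4/3 m (b=L-a=8/3):
  R_A = P = (-3) = -3 kN
  M_A = Pa = (-3)·(4/3) = -4 kN·m
Superposition: R_A = 20 kN, M_A = 637/15 kN·m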